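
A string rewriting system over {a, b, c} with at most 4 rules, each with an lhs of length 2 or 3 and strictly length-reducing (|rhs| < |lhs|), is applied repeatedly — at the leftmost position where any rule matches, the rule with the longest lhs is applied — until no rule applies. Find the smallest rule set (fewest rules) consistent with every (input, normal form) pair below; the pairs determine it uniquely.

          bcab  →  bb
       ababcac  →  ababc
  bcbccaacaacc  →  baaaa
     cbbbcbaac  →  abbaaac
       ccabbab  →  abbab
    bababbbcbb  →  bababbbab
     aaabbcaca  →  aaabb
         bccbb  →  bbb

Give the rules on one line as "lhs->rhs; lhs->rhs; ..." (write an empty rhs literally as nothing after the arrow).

  | bcab => bb
  | ababcac => ababc
  | bcbccaacaacc => baccaacaacc => baaacaacc => baaaacc => baaaa
  | cbbbcbaac => abbcbaac => abbaaac

ca->; cb->a; cc->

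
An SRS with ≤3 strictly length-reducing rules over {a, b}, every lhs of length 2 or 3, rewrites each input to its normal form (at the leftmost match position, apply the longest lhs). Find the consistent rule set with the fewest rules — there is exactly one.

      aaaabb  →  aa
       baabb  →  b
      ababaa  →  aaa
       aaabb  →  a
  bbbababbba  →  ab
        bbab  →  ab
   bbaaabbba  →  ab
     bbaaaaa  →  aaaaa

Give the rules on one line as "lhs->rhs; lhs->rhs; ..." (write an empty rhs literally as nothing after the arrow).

aab->a; ba->b; bb->

  | aaaabb => aaab => aa
  | baabb => babb => bbb => b
  | ababaa => abbaa => aaa
  | aaabb => aab => a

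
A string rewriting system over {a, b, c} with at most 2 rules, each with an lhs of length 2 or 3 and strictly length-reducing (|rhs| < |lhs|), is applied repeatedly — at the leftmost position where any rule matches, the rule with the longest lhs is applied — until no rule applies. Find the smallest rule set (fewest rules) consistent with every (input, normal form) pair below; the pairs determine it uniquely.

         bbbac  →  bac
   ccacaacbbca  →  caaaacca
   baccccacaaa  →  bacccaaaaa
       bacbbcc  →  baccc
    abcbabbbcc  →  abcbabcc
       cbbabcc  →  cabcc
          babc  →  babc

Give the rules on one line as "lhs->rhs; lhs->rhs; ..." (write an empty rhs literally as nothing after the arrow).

  | bbbac => bac
  | ccacaacbbca => caaaacbbca => caaaacca
  | baccccacaaa => bacccaaaaa
  | bacbbcc => baccc

bb->; cac->aa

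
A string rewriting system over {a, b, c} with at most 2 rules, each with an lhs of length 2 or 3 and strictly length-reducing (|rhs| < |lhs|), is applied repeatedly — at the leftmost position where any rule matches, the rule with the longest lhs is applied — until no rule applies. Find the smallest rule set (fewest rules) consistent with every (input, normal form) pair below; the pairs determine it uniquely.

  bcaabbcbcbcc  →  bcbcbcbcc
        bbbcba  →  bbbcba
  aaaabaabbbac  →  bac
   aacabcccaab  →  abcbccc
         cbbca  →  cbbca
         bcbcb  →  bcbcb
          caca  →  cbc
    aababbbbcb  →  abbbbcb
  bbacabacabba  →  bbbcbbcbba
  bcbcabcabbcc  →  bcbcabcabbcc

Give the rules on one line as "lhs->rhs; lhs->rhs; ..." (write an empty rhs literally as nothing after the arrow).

  | bcaabbcbcbcc => bcbcbcbcc
  | bbbcba
  | aaaabaabbbac => aaaabbbac => aabbac => bac
  | aacabcccaab => abcbcccaab => abcbccc

aab->; aca->bc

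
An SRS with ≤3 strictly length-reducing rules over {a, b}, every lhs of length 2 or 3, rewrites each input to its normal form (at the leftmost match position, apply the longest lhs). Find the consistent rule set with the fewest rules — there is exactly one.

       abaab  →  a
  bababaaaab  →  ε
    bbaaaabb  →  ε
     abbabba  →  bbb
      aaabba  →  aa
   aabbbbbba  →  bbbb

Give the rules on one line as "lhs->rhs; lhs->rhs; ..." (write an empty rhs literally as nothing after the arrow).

  | abaab => aab => a
  | bababaaaab => bbabaaaab => bbbaaaab => bbaaab => baab => ab => ε
  | bbaaaabb => baaabb => aabb => ab => ε
  | abbabba => babba => bbba => bbb

ab->; ba->b; baa->a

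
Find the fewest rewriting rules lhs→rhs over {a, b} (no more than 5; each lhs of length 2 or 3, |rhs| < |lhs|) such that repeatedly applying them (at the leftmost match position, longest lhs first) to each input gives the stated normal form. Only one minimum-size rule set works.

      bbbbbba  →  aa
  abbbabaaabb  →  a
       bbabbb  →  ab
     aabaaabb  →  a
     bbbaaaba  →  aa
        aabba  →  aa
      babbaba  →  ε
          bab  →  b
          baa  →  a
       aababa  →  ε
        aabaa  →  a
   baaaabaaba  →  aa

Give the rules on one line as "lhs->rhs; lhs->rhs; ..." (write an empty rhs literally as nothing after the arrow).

aaa->b; aab->b; ba->; bb->a

  | bbbbbba => abbbba => aabba => bba => aa
  | abbbabaaabb => aababaaabb => babaaabb => baaabb => aabb => bb => a
  | bbabbb => aabbb => bbb => ab
  | aabaaabb => baaabb => aabb => bb => a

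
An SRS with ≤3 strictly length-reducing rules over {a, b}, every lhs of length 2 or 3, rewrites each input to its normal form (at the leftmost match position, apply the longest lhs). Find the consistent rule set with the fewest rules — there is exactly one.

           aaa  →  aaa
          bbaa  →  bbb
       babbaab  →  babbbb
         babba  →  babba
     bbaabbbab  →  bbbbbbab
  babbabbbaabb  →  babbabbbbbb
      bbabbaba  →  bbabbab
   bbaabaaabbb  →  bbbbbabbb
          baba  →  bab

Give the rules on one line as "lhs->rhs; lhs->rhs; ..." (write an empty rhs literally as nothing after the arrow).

aba->ab; baa->bb

  | aaa
  | bbaa => bbb
  | babbaab => babbbb
  | babba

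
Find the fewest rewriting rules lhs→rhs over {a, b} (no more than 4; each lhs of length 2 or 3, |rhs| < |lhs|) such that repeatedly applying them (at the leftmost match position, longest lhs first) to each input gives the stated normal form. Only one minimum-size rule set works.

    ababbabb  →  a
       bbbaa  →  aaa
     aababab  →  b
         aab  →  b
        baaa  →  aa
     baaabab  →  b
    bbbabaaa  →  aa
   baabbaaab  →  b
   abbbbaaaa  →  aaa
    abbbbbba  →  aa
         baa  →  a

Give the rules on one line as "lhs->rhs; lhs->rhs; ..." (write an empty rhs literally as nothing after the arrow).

  | ababbabb => babbabb => bbabb => bbb => a
  | bbbaa => aaa
  | aababab => ababab => babab => bab => b
  | aab => ab => b

ab->b; ba->; bbb->a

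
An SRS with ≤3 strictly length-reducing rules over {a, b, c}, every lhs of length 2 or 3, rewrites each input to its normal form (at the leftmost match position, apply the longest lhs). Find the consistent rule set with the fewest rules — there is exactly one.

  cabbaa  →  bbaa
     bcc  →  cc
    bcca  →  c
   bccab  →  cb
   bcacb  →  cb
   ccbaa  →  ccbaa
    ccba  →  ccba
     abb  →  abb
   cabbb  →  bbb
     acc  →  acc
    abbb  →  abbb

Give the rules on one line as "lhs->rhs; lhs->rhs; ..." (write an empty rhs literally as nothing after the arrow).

  | cabbaa => bbaa
  | bcc => cc
  | bcca => cca => c
  | bccab => ccab => cb

bc->c; ca->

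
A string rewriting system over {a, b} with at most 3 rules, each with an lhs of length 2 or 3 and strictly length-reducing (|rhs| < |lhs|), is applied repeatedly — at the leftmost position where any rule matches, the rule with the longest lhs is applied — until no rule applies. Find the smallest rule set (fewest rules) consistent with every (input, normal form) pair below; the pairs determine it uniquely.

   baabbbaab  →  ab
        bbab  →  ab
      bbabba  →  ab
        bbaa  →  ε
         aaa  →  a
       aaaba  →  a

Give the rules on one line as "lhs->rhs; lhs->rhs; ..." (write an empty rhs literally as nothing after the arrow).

aa->a; ba->; bab->ab

  | baabbbaab => abbbaab => abbab => abab => aab => ab
  | bbab => bab => ab
  | bbabba => babba => abba => ab
  | bbaa => ba => ε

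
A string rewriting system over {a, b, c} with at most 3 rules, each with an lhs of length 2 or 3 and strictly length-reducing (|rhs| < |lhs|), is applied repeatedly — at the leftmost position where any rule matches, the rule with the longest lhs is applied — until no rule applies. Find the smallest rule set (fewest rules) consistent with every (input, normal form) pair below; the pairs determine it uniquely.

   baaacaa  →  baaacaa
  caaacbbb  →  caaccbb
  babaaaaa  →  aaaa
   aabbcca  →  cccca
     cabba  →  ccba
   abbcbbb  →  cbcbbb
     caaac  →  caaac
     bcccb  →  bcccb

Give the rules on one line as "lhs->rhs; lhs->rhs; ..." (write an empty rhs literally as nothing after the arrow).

ab->c; acb->cc; bca->

  | baaacaa
  | caaacbbb => caaccbb
  | babaaaaa => bcaaaaa => aaaa
  | aabbcca => acbcca => cccca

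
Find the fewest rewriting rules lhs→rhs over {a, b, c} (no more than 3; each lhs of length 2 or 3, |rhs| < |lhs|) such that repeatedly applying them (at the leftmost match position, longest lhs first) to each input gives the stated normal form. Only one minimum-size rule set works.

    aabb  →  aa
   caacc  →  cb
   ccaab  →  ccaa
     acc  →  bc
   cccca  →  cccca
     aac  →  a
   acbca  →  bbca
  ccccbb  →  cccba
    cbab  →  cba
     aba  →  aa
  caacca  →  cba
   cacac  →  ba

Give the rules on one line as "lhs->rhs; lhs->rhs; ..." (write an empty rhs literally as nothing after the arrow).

  | aabb => aab => aa
  | caacc => cabc => cac => cb
  | ccaab => ccaa
  | acc => bc

ab->a; ac->b; cbb->ba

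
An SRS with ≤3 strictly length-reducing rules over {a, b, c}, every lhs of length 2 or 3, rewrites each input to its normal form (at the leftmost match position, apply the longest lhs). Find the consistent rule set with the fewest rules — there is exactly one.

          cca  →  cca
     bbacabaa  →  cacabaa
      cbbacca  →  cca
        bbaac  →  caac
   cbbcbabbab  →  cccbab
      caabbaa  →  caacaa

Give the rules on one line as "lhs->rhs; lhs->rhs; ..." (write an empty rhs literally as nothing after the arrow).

  | cca
  | bbacabaa => cacabaa
  | cbbacca => ccacca => cca
  | bbaac => caac

acc->; bac->b; bb->c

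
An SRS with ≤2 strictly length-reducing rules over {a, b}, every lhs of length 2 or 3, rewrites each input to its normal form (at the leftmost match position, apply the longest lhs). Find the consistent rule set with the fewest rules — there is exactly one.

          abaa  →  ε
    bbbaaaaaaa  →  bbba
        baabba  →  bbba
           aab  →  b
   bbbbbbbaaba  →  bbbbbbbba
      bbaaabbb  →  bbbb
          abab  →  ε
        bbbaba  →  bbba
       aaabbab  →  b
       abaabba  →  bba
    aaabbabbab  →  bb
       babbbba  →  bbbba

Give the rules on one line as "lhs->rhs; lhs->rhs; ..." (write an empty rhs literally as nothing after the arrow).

aa->; ab->

  | abaa => aa => ε
  | bbbaaaaaaa => bbbaaaaa => bbbaaa => bbba
  | baabba => bbba
  | aab => b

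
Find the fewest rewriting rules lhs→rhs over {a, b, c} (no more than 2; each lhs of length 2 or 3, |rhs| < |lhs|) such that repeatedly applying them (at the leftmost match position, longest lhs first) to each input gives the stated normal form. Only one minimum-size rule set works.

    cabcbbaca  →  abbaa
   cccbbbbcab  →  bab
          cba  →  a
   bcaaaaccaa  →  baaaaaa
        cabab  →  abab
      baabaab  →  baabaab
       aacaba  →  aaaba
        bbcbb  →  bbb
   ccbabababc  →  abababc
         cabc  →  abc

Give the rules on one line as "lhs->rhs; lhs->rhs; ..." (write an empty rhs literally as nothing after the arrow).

ca->a; cb->

  | cabcbbaca => abcbbaca => abbaca => abbaa
  | cccbbbbcab => ccbbbcab => cbbcab => bcab => bab
  | cba => a
  | bcaaaaccaa => baaaaccaa => baaaacaa => baaaaaa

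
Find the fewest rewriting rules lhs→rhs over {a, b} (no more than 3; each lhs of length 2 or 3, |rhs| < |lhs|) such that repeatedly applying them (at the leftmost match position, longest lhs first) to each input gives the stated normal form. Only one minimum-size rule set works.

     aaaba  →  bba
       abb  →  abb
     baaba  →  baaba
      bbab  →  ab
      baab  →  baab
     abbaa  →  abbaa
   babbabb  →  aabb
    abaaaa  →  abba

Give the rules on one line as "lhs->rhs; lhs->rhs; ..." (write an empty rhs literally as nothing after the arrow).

aaa->b; bab->ab

  | aaaba => bba
  | abb
  | baaba
  | bbab => bab => ab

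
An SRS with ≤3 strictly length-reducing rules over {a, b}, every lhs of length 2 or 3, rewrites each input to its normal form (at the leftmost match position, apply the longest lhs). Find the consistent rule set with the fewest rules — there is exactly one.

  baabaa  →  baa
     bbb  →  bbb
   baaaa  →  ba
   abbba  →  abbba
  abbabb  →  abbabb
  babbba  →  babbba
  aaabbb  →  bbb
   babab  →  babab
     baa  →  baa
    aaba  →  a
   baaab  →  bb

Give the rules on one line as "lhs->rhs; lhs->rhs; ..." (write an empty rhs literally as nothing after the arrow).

aaa->; aab->

  | baabaa => baa
  | bbb
  | baaaa => ba
  | abbba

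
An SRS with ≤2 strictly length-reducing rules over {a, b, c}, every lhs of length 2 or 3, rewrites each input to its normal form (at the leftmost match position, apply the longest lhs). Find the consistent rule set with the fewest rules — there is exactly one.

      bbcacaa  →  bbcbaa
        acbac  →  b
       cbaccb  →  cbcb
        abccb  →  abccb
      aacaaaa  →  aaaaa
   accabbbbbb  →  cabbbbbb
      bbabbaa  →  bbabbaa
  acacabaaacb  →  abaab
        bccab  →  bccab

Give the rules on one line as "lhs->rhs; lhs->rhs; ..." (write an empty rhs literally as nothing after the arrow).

ac->; cac->cb

  | bbcacaa => bbcbaa
  | acbac => bac => b
  | cbaccb => cbcb
  | abccb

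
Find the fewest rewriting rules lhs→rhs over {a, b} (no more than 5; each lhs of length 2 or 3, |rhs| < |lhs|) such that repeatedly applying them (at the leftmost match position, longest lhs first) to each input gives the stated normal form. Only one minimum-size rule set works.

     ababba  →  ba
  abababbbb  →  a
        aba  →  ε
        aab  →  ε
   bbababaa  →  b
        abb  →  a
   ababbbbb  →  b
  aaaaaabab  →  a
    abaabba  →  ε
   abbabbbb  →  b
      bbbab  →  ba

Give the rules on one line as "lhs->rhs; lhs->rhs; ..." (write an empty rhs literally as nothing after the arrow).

  | ababba => aabba => ba
  | abababbbb => aababbbb => abbbb => abbb => abb => ab => a
  | aba => aa => ε
  | aab => ε

aa->; aab->; ab->a; bb->b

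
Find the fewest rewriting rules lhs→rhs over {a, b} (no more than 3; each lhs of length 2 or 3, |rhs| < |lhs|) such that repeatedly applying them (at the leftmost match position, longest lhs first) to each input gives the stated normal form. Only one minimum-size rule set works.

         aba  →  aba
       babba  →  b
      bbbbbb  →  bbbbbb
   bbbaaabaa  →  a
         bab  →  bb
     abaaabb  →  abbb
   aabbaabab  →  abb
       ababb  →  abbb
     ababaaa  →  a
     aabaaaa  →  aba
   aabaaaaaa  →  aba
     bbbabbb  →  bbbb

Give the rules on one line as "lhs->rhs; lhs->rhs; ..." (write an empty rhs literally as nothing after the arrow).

  | aba
  | babba => bbba => b
  | bbbbbb
  | bbbaaabaa => baabaa => babaa => bbaa => a

aa->a; bab->bb; bba->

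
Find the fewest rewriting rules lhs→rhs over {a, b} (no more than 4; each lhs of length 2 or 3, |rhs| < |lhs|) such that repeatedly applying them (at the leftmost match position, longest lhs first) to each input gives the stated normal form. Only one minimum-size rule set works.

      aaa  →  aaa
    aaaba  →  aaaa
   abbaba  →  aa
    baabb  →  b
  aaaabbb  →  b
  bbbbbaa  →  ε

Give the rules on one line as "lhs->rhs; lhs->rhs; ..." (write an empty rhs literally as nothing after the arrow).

abb->bb; ba->a; baa->; bb->b

  | aaa
  | aaaba => aaaa
  | abbaba => bbaba => baba => aba => aa
  | baabb => bb => b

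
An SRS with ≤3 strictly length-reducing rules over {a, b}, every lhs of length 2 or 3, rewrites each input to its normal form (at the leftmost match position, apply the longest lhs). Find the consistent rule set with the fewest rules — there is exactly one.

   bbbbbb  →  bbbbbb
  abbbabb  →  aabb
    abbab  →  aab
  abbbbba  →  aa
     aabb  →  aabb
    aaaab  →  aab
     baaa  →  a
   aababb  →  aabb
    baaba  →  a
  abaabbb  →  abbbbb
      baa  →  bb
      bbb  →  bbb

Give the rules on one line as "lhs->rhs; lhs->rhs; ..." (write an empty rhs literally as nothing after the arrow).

aaa->aa; ba->a; baa->bb

  | bbbbbb
  | abbbabb => abbabb => ababb => aabb
  | abbab => abab => aab
  | abbbbba => abbbba => abbba => abba => aba => aa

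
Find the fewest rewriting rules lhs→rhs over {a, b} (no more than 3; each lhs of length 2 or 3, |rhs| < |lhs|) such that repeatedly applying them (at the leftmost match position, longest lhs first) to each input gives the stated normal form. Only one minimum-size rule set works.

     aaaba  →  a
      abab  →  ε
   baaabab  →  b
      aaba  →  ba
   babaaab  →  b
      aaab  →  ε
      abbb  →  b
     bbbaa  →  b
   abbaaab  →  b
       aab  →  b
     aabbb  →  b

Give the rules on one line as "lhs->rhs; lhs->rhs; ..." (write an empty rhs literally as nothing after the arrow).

  | aaaba => aba => a
  | abab => ab => ε
  | baaabab => babab => bab => b
  | aaba => ba

aa->; ab->; bb->b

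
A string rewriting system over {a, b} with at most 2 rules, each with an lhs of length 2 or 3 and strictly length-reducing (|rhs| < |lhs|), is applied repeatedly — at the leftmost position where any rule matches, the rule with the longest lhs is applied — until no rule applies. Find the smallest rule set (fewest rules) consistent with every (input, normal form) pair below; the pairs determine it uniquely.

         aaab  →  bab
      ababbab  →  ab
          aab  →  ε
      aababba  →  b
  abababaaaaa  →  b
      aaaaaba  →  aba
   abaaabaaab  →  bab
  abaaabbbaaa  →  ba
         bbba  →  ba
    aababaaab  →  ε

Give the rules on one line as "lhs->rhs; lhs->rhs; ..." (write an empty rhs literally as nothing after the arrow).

  | aaab => bab
  | ababbab => abaab => abbb => ab
  | aab => bb => ε
  | aababba => bbabba => abba => aa => b

aa->b; bb->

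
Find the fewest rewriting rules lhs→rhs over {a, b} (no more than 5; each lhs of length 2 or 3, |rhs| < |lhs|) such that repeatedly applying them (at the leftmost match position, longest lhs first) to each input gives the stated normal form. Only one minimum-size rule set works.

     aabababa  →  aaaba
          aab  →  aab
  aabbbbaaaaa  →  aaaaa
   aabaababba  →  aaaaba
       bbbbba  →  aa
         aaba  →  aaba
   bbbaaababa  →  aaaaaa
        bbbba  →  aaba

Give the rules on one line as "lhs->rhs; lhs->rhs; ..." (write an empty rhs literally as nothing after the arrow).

  | aabababa => aaaba
  | aab
  | aabbbbaaaaa => abbaaaaa => aaaaa
  | aabaababba => aaaababba => aaaaba

abb->; baa->aa; bab->; bbb->aa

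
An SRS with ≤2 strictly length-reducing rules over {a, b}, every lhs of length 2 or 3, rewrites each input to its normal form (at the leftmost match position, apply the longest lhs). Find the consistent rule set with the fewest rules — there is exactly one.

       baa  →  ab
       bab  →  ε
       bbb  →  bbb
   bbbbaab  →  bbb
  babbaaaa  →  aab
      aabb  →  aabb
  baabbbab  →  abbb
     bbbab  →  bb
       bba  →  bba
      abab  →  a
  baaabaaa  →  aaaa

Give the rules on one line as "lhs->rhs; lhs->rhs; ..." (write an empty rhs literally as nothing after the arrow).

  | baa => ab
  | bab => ε
  | bbb
  | bbbbaab => bbbabb => bbb

baa->ab; bab->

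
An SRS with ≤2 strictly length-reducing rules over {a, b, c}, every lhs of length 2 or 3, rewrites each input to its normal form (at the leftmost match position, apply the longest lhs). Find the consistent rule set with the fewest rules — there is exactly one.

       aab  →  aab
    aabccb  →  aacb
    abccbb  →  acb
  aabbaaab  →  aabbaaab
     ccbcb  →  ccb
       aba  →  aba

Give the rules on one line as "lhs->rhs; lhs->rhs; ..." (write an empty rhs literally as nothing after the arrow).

bc->; cbb->cb

  | aab
  | aabccb => aacb
  | abccbb => acbb => acb
  | aabbaaab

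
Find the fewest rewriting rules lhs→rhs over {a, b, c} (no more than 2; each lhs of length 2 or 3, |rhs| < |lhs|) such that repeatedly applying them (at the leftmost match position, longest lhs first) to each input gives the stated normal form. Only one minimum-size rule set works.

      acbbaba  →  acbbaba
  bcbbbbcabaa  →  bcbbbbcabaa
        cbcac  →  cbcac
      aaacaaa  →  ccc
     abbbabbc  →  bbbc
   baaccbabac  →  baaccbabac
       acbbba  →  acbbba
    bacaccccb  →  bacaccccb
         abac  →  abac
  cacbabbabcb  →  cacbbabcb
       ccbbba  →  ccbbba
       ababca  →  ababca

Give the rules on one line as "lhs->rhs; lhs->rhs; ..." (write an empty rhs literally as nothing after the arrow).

  | acbbaba
  | bcbbbbcabaa
  | cbcac
  | aaacaaa => ccaaa => ccc

aaa->c; abb->b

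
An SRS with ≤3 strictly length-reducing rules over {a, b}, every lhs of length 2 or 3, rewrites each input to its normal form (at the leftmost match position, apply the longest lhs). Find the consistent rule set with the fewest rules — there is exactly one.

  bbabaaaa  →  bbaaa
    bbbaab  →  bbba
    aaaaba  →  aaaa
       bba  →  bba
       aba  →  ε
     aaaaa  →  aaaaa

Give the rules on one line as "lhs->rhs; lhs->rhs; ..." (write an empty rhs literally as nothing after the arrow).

aab->a; aba->

  | bbabaaaa => bbaaa
  | bbbaab => bbba
  | aaaaba => aaaa
  | bba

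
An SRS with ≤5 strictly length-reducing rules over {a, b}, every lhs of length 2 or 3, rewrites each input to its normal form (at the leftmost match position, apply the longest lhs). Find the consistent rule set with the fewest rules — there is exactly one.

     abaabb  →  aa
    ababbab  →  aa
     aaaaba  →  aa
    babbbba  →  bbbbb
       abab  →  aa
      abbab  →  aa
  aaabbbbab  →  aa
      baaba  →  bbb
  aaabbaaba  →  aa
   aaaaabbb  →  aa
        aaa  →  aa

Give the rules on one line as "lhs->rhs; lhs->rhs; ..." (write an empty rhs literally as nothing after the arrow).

aaa->aa; ab->a; ba->b; baa->bb

  | abaabb => aaabb => aabb => aab => aa
  | ababbab => aabbab => aabab => aaab => aab => aa
  | aaaaba => aaaba => aaba => aaa => aa
  | babbbba => bbbbba => bbbbb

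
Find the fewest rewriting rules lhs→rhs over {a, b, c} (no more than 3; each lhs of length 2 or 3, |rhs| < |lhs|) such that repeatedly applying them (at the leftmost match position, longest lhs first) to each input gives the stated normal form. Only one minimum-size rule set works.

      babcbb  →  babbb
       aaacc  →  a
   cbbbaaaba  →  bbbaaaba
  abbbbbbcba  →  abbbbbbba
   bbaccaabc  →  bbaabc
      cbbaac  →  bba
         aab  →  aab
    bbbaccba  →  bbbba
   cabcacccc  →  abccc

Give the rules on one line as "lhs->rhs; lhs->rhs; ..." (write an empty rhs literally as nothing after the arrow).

ac->; ca->a; cb->b

  | babcbb => babbb
  | aaacc => aac => a
  | cbbbaaaba => bbbaaaba
  | abbbbbbcba => abbbbbbba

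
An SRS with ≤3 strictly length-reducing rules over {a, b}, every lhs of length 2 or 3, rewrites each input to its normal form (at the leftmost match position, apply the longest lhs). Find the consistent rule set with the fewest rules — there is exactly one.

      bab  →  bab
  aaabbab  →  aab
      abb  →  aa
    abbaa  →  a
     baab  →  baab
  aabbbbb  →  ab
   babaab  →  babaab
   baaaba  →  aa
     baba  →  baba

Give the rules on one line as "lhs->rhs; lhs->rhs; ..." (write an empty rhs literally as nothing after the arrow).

  | bab
  | aaabbab => bbab => aab
  | abb => aa
  | abbaa => aaaa => a

aaa->; bb->a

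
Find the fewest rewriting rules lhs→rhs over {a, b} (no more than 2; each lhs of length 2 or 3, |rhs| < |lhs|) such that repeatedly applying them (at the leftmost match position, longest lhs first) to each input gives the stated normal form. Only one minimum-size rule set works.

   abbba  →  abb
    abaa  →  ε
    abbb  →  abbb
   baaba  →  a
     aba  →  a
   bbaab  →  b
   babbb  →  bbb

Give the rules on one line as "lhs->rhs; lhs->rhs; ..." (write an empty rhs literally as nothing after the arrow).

  | abbba => abb
  | abaa => aa => ε
  | abbb
  | baaba => aba => a

aa->; ba->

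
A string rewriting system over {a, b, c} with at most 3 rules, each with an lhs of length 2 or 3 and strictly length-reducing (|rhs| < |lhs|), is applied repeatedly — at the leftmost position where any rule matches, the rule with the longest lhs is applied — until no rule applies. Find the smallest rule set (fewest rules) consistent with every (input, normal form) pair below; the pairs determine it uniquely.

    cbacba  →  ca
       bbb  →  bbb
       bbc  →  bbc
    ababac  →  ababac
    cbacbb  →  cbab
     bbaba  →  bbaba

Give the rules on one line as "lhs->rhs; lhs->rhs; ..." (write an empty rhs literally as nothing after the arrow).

acb->a; baa->a

  | cbacba => cbaa => ca
  | bbb
  | bbc
  | ababac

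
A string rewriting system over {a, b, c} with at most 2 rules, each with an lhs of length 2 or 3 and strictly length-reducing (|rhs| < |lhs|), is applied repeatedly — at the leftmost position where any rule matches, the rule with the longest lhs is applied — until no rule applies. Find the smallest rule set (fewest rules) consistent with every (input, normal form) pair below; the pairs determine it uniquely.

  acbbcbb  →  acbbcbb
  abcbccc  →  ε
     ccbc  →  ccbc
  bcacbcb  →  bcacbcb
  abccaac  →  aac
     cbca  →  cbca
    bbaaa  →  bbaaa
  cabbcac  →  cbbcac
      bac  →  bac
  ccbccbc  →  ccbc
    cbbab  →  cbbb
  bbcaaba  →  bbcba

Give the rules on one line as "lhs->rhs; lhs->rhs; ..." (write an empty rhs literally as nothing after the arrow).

ab->b; bcc->

  | acbbcbb
  | abcbccc => bcbccc => bcc => ε
  | ccbc
  | bcacbcb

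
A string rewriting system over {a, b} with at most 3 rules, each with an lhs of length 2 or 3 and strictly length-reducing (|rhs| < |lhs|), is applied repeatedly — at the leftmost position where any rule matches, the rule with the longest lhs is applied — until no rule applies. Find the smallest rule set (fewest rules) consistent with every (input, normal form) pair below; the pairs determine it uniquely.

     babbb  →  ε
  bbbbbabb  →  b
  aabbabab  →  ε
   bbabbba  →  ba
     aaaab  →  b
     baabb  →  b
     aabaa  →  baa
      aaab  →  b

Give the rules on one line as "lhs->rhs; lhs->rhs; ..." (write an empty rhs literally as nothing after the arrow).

  | babbb => bbbb => bb => ε
  | bbbbbabb => bbbabb => babb => bbb => b
  | aabbabab => abbabab => bbabab => abab => bab => bb => ε
  | bbabbba => abbba => bbba => ba

ab->b; bb->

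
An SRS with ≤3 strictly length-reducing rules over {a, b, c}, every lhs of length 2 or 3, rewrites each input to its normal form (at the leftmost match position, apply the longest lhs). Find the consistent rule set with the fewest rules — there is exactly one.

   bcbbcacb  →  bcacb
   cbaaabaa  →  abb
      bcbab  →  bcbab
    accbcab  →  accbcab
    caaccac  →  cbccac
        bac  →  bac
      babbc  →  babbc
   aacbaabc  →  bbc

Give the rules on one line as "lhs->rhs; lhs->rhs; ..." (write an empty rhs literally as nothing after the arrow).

aa->b; cbb->

  | bcbbcacb => bcacb
  | cbaaabaa => cbbabaa => abaa => abb
  | bcbab
  | accbcab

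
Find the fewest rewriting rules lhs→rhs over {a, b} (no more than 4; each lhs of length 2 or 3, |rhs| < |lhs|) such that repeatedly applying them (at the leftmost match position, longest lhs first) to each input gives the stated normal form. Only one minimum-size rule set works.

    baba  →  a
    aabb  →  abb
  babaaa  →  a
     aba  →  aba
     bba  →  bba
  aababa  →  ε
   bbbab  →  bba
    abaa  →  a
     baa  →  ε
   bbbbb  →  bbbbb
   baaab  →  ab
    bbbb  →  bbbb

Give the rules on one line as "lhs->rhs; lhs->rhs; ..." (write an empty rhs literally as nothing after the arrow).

  | baba => aa => a
  | aabb => abb
  | babaaa => aaaa => a
  | aba

aa->a; aaa->; baa->; bab->a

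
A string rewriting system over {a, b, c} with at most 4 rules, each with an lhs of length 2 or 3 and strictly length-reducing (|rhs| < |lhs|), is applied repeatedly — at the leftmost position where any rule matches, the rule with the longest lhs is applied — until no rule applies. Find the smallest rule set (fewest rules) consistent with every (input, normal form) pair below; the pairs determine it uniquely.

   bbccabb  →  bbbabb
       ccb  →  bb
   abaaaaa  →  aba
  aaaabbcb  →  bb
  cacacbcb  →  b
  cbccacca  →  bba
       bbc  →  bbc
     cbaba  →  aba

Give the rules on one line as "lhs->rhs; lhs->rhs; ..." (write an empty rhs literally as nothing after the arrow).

  | bbccabb => bbbabb
  | ccb => bb
  | abaaaaa => abaaa => aba
  | aaaabbcb => aabbcb => bbcb => bb

aa->; ac->c; cb->; cc->b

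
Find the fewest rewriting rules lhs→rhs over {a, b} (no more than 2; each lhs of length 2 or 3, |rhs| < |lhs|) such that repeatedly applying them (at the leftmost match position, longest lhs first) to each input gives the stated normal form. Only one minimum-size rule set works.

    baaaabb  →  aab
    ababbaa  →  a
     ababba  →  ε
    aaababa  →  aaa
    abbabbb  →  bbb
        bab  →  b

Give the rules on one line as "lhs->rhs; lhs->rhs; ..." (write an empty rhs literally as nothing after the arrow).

  | baaaabb => aaabb => aab
  | ababbaa => abbaa => baa => a
  | ababba => abba => ba => ε
  | aaababa => aaaba => aaa

abb->b; ba->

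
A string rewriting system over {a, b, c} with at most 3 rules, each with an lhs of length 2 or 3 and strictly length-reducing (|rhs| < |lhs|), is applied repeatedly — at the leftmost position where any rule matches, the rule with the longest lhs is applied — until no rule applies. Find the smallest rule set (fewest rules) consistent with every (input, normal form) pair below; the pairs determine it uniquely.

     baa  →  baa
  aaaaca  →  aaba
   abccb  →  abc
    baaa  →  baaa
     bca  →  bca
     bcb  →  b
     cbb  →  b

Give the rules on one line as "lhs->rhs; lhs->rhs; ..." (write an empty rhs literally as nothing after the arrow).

aac->b; cb->

  | baa
  | aaaaca => aaba
  | abccb => abc
  | baaa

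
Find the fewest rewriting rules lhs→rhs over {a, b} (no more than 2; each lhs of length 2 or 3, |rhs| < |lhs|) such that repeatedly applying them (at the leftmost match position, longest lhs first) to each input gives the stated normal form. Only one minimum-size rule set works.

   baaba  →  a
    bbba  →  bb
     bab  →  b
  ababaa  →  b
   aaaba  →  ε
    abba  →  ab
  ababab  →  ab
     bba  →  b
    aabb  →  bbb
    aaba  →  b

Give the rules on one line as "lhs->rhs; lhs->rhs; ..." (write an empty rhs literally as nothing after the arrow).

aa->b; ba->

  | baaba => aba => a
  | bbba => bb
  | bab => b
  | ababaa => abaa => aa => b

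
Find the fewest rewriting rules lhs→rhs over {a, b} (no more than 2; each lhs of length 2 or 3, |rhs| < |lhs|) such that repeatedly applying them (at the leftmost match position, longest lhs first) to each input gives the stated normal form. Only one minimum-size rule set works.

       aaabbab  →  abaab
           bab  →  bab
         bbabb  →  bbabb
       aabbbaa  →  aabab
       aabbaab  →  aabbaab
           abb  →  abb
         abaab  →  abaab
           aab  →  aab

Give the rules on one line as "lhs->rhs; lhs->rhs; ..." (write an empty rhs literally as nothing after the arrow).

aaa->ab; bbb->ba

  | aaabbab => abbbab => abaab
  | bab
  | bbabb
  | aabbbaa => aabaaa => aabab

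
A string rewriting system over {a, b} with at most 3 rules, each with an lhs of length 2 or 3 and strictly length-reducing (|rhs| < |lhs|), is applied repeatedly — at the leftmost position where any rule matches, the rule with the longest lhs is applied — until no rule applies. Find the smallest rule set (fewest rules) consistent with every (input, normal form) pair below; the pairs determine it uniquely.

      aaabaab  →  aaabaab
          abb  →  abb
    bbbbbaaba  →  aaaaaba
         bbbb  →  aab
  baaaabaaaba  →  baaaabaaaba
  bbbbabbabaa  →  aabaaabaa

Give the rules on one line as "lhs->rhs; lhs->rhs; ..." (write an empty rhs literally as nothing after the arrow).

  | aaabaab
  | abb
  | bbbbbaaba => aabbaaba => aaaaaba
  | bbbb => aab

bba->aa; bbb->aa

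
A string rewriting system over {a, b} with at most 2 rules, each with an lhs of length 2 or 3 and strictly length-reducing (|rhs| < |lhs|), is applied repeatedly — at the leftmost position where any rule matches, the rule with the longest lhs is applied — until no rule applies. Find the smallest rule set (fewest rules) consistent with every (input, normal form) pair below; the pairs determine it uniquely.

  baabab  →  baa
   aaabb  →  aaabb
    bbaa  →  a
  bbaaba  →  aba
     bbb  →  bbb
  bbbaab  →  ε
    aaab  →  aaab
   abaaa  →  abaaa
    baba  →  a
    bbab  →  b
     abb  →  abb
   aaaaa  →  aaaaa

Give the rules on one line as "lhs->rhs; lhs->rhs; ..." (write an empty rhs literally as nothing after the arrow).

bab->; bba->

  | baabab => baa
  | aaabb
  | bbaa => a
  | bbaaba => aba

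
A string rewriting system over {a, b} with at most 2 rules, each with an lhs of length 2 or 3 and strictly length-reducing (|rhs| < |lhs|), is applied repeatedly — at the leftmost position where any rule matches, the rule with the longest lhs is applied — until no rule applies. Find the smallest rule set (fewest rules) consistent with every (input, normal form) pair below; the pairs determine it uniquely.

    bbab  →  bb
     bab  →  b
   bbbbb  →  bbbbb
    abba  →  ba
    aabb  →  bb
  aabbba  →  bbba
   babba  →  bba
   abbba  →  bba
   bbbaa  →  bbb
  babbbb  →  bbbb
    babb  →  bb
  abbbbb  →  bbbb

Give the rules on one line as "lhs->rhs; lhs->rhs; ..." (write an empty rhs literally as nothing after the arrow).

  | bbab => bb
  | bab => b
  | bbbbb
  | abba => ba

aa->; ab->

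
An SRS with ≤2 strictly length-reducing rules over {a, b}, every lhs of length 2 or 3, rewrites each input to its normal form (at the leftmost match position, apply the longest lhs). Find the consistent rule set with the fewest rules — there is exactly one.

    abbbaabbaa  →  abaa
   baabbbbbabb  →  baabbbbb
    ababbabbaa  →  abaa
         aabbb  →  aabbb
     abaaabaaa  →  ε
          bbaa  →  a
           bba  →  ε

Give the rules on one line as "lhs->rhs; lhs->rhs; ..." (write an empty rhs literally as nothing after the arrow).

aaa->; bba->

  | abbbaabbaa => ababbaa => abaa
  | baabbbbbabb => baabbbbb
  | ababbabbaa => ababbaa => abaa
  | aabbb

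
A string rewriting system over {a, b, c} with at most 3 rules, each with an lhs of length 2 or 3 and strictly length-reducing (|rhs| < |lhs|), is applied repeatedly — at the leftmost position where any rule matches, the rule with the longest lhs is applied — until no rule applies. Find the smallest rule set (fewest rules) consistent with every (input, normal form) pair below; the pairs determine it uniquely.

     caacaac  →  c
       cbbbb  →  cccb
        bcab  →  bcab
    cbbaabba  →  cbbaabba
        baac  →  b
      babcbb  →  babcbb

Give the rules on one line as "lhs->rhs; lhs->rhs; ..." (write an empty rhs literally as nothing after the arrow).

  | caacaac => caac => c
  | cbbbb => cccb
  | bcab
  | cbbaabba

aac->; bbb->cc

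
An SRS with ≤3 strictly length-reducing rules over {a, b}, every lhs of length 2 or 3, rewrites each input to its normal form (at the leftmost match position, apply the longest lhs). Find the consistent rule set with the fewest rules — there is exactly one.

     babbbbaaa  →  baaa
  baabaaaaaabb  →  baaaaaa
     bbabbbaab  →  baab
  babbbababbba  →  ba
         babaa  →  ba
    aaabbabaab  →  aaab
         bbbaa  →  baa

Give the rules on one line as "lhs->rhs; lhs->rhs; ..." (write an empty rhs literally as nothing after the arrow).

aba->; bb->; bba->

  | babbbbaaa => babbaaa => baaa
  | baabaaaaaabb => baaaaaabb => baaaaaa
  | bbabbbaab => bbbaab => baab
  | babbbababbba => babababbba => bbabbba => bbba => ba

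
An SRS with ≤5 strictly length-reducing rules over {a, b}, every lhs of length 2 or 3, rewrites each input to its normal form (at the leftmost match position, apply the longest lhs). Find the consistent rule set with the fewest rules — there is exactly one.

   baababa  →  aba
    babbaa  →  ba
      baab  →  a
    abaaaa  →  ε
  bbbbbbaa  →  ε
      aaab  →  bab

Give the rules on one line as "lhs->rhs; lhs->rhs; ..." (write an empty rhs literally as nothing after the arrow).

aa->b; baa->ab; bb->; bba->bb

  | baababa => abbaba => abbba => aba
  | babbaa => babba => babb => ba
  | baab => abb => a
  | abaaaa => aabaa => bbaa => bba => bb => ε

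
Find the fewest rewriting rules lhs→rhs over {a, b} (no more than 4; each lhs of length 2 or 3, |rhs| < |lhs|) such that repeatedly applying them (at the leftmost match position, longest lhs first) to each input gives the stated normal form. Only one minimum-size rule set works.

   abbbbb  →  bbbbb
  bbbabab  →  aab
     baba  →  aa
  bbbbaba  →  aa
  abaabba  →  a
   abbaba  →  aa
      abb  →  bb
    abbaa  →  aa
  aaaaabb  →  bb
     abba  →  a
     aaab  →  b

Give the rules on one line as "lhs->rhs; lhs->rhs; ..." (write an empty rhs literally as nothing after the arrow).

  | abbbbb => bbbbb
  | bbbabab => bbabab => babab => abab => aab
  | baba => aba => aa
  | bbbbaba => bbbaba => bbaba => baba => aba => aa

aaa->; abb->bb; ba->a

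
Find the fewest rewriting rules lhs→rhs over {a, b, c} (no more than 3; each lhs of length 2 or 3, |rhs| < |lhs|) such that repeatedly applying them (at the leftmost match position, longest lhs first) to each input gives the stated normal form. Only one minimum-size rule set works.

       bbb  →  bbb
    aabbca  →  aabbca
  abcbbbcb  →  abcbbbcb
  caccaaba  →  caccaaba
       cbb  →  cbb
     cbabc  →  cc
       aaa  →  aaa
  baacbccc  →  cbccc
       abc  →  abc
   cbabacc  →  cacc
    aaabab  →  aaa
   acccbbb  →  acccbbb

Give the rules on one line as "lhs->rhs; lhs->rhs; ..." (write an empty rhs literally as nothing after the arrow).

baa->; bab->

  | bbb
  | aabbca
  | abcbbbcb
  | caccaaba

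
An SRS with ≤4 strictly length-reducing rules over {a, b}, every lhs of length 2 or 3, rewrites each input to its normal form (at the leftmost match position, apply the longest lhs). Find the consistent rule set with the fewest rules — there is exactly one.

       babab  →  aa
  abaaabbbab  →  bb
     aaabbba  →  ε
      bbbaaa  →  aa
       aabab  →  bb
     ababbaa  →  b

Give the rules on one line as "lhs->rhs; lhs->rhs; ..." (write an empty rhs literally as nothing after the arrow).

  | babab => bbab => bbb => aa
  | abaaabbbab => baaabbbab => bbbbab => aabab => abab => bab => bb
  | aaabbba => bbba => aaa => ε
  | bbbaaa => aaaaa => aa

aaa->; ab->b; abb->a; bbb->aa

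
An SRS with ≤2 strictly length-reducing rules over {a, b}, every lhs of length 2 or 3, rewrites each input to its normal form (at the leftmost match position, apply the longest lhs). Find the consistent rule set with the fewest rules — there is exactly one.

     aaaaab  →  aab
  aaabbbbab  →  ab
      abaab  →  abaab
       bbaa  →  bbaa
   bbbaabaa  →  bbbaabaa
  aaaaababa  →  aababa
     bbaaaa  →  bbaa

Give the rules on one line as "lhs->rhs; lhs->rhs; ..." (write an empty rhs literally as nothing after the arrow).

aaa->aa; abb->

  | aaaaab => aaaab => aaab => aab
  | aaabbbbab => aabbbbab => abbab => ab
  | abaab
  | bbaa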